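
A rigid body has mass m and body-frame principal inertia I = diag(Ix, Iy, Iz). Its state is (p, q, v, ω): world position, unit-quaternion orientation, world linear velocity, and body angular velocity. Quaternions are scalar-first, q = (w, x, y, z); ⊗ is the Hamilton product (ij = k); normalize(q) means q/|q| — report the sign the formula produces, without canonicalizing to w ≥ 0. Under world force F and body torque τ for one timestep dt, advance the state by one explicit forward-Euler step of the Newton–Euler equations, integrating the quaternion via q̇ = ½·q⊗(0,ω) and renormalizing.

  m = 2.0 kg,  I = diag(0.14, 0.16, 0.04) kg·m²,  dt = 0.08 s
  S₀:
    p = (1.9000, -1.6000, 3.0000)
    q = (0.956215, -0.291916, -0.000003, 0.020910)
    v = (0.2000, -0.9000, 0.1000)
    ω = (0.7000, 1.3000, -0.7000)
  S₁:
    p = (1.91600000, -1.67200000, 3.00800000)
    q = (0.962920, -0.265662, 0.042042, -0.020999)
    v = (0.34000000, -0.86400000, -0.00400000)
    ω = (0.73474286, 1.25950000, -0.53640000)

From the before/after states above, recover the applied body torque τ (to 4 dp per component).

rate change Δω = (0.03474286, -0.04050000, 0.16360000)
gyro term ω₀×Iω₀ = (0.1092, -0.0490, 0.0182)
applied torque τ = (0.1700, -0.1300, 0.1000)

τ = (0.1700, -0.1300, 0.1000)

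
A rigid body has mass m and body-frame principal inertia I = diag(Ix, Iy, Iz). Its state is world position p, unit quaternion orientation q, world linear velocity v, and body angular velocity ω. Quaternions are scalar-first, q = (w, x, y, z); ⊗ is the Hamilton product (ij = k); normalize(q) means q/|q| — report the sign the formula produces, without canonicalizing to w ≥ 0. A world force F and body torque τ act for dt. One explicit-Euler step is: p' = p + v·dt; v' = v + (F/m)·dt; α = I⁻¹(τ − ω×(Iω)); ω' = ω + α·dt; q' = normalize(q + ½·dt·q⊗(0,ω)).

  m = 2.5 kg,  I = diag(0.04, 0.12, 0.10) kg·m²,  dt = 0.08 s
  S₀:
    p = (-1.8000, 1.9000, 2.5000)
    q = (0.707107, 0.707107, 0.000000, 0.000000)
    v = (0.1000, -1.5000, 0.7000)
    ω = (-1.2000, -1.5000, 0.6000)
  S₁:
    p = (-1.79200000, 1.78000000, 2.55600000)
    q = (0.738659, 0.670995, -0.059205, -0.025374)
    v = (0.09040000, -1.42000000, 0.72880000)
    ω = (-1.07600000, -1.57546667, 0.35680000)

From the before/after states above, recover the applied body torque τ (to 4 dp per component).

τ = (0.0800, -0.0700, -0.1600)

rate change Δω = (0.12400000, -0.07546667, -0.24320000)
applied torque τ = (0.0800, -0.0700, -0.1600)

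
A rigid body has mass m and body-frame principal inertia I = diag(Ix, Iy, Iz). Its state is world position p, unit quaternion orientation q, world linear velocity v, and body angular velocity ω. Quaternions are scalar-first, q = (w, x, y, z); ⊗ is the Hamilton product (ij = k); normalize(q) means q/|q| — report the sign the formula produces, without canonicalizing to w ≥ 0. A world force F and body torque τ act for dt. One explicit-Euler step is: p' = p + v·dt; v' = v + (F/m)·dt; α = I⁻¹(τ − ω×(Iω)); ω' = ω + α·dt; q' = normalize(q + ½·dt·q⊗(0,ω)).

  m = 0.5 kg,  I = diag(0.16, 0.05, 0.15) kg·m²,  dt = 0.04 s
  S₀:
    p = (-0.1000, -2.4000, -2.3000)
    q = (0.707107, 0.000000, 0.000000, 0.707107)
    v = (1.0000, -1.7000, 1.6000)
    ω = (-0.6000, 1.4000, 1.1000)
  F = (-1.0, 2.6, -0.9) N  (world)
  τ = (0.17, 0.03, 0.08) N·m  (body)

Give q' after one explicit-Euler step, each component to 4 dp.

2q̇ = q⊗(0,ω) = (-0.7778177, -1.4142140, 0.5656856, 0.7778177)
updated quaternion q' = (0.6911, -0.0283, 0.0113, 0.7222)

q' = (0.6911, -0.0283, 0.0113, 0.7222)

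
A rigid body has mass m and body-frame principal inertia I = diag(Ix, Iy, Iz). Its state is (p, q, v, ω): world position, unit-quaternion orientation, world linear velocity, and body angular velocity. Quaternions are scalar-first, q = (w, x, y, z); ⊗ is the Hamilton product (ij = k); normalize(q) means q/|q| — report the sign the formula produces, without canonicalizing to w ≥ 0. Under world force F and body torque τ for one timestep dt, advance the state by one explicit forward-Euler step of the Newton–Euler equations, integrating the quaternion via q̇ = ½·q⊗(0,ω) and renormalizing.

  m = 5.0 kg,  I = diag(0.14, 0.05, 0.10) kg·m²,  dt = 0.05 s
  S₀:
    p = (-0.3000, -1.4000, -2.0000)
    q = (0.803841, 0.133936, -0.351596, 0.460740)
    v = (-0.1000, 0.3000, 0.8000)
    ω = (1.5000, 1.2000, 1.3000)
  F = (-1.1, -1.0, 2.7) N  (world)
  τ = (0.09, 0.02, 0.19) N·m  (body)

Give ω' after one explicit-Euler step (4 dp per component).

(τ − ω×Iω)/I = (0.0857, -1.1600, 3.5200)
new body rate ω' = (1.5043, 1.1420, 1.4760)

ω' = (1.5043, 1.1420, 1.4760)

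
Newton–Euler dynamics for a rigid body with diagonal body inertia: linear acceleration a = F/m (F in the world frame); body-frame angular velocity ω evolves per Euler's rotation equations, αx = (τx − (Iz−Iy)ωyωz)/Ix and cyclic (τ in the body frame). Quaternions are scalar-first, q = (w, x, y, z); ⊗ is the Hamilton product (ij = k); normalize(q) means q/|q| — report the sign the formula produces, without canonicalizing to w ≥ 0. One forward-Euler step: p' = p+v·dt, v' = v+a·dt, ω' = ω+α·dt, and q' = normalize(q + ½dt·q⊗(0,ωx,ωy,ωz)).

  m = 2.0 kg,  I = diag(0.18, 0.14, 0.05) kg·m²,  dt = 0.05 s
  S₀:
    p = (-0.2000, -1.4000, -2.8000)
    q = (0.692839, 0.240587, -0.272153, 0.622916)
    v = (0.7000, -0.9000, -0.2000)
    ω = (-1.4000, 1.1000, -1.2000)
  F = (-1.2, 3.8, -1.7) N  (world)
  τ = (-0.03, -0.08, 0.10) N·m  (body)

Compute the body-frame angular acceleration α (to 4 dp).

α = (-0.8267, -2.1314, 0.7680)

ω×(Iω) gyroscopic = (0.1188, 0.2184, 0.0616)
(τ − ω×Iω)/I = (-0.8267, -2.1314, 0.7680)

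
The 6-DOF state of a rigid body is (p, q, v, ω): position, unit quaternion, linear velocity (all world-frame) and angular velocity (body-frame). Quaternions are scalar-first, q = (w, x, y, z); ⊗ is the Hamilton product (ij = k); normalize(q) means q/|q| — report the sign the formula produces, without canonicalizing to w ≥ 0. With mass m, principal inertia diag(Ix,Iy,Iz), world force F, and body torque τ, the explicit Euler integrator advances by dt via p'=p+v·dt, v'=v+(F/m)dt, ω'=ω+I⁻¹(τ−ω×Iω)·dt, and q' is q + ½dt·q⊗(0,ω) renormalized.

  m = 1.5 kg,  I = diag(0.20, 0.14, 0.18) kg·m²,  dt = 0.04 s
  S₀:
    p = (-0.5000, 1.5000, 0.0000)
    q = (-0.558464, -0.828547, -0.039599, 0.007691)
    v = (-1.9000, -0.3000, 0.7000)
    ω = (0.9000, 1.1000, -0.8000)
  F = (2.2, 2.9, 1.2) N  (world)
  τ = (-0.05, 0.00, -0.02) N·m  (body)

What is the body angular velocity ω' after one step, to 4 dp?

precession coupling ω×(Iω) = (-0.0352, -0.0144, -0.0594)
(τ − ω×Iω)/I = (-0.0740, 0.1029, 0.2189)
ω' = ω + α·dt = (0.8970, 1.1041, -0.7912)

ω' = (0.8970, 1.1041, -0.7912)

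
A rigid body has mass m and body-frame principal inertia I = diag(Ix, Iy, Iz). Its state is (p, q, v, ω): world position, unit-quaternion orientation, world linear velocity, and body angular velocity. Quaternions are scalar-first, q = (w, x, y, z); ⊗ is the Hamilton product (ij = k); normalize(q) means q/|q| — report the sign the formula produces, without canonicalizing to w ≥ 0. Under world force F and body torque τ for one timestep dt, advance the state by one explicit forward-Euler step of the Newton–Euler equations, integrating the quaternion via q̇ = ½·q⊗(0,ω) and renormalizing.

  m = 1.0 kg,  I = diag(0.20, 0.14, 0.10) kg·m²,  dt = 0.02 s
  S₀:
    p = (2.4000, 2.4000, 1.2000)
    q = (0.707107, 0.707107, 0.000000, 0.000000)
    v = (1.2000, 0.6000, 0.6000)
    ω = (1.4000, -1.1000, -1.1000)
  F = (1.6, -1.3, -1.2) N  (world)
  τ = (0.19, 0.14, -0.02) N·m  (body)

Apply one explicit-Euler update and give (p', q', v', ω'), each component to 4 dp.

p' = (2.4240, 2.4120, 1.2120)
q' = (0.6971, 0.7168, 0.0000, -0.0156)
v' = (1.2320, 0.5740, 0.5760)
ω' = (1.4238, -1.0580, -1.1225)

gyro term ω×Iω = (-0.0484, -0.1540, 0.0924)
angular accel α = (1.1920, 2.1000, -1.1240)
new body rate ω' = (1.4238, -1.0580, -1.1225)
2q̇ = q⊗(0,ω) = (-0.9899498, 0.9899498, 0.0000000, -1.5556354)
q' = normalize(q + ½dt·q⊗(0,ω)) = (0.6971, 0.7168, 0.0000, -0.0156)
linear accel F/m = (1.6000, -1.3000, -1.2000)
p' = p + v·dt = (2.4240, 2.4120, 1.2120)
v + (F/m)dt = (1.2320, 0.5740, 0.5760)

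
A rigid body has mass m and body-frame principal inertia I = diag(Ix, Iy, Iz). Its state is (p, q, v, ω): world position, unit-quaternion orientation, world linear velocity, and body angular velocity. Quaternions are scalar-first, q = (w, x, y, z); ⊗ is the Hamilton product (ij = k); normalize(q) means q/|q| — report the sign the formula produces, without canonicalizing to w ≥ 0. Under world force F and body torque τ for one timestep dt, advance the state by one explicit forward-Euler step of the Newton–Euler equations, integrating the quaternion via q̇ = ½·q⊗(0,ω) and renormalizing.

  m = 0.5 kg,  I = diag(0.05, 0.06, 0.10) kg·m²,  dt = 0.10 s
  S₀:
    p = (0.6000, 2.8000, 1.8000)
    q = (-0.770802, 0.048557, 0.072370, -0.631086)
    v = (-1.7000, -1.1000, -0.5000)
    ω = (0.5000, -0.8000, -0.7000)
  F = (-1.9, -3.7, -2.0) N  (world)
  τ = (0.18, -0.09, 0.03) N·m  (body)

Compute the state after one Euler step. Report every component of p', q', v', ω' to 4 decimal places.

new position p' = (0.4300, 2.6900, 1.7500)
v' = v + a·dt = (-2.0800, -1.8400, -0.9000)
(τ − ω×Iω)/I = (3.1520, -1.7917, 0.3400)
ω + α·dt = (0.8152, -0.9792, -0.6660)
q⊗(0,ω) = (-0.4081427, -0.9409288, 0.3350885, 0.4645308)
updated quaternion q' = (-0.7898, 0.0015, 0.0890, -0.6068)

p' = (0.4300, 2.6900, 1.7500)
q' = (-0.7898, 0.0015, 0.0890, -0.6068)
v' = (-2.0800, -1.8400, -0.9000)
ω' = (0.8152, -0.9792, -0.6660)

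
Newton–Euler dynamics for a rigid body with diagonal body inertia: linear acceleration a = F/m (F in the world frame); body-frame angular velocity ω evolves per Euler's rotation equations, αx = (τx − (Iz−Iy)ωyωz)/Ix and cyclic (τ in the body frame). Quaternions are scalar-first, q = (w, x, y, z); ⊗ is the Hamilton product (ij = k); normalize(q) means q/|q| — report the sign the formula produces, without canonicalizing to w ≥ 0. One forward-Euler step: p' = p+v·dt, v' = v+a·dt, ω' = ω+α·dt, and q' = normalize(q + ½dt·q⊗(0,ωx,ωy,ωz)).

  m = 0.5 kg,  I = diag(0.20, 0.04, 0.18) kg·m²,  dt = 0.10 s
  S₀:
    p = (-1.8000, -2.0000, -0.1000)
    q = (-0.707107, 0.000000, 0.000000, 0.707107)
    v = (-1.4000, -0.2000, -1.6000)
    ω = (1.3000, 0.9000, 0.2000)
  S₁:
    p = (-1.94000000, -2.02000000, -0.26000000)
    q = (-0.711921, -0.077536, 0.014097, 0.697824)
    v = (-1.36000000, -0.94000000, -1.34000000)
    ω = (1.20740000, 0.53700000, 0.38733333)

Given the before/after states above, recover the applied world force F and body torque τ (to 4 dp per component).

velocity change Δv = (0.04000000, -0.74000000, 0.26000000)
m·(v₁−v₀)/dt = (0.2000, -3.7000, 1.3000)
Δω = ω₁−ω₀ = (-0.09260000, -0.36300000, 0.18733333)
precession coupling = (0.0252, 0.0052, -0.1872)
τ = I·(Δω/dt) + ω₀×(Iω₀) = (-0.1600, -0.1400, 0.1500)

F = (0.2000, -3.7000, 1.3000)
τ = (-0.1600, -0.1400, 0.1500)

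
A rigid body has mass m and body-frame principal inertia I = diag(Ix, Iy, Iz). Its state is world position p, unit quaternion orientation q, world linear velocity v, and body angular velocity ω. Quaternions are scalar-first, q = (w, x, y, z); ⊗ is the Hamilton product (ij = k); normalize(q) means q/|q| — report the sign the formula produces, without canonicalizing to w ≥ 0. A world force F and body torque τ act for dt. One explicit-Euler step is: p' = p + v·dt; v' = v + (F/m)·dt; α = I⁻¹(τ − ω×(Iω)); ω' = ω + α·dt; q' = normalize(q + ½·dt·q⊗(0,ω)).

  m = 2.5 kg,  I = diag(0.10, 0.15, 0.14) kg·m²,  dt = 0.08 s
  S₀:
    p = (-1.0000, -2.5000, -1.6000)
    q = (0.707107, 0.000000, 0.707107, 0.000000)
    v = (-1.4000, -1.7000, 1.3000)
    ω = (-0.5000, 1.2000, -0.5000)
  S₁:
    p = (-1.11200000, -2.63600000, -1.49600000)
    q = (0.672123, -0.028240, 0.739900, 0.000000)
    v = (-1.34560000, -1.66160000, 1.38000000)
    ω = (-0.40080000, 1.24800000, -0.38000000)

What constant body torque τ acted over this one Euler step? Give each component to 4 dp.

Δω = ω₁−ω₀ = (0.09920000, 0.04800000, 0.12000000)
gyro term ω₀×Iω₀ = (0.0060, -0.0100, -0.0300)
τ = I·(Δω/dt) + ω₀×(Iω₀) = (0.1300, 0.0800, 0.1800)

τ = (0.1300, 0.0800, 0.1800)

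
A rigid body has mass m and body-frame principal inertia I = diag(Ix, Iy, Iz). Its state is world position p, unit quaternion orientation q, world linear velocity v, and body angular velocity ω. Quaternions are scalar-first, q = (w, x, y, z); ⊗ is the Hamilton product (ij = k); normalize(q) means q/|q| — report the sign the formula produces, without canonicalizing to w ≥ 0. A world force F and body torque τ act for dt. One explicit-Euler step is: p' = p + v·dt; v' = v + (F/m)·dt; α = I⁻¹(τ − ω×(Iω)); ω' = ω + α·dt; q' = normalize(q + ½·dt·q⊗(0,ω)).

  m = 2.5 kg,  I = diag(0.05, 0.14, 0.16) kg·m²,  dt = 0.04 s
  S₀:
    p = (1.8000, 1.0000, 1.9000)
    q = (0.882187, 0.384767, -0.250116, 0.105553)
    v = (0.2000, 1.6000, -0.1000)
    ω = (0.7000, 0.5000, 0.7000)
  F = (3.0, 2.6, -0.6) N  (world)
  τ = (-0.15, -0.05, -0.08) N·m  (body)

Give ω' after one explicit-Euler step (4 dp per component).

ω' = (0.5744, 0.5011, 0.6721)

angular accel α = (-3.1400, 0.0279, -0.6969)
ω + α·dt = (0.5744, 0.5011, 0.6721)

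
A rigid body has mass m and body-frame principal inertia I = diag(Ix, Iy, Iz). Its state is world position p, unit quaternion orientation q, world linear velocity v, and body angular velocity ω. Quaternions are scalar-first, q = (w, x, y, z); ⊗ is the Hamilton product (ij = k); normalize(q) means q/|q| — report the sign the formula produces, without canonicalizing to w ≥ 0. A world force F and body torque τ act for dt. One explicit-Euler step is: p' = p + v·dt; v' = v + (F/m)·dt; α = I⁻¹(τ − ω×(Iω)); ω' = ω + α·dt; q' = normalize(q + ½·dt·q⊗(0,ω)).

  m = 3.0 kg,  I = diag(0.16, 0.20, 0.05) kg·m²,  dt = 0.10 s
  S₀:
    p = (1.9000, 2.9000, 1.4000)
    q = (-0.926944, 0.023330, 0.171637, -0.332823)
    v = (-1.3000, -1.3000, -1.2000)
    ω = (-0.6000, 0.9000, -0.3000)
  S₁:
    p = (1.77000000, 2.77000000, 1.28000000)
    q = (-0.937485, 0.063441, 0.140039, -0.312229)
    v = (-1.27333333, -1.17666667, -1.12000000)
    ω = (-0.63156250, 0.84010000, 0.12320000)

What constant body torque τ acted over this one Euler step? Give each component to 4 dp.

τ = (-0.0100, -0.1000, 0.1900)

Δω = ω₁−ω₀ = (-0.03156250, -0.05990000, 0.42320000)
I·α + gyro = (-0.0100, -0.1000, 0.1900)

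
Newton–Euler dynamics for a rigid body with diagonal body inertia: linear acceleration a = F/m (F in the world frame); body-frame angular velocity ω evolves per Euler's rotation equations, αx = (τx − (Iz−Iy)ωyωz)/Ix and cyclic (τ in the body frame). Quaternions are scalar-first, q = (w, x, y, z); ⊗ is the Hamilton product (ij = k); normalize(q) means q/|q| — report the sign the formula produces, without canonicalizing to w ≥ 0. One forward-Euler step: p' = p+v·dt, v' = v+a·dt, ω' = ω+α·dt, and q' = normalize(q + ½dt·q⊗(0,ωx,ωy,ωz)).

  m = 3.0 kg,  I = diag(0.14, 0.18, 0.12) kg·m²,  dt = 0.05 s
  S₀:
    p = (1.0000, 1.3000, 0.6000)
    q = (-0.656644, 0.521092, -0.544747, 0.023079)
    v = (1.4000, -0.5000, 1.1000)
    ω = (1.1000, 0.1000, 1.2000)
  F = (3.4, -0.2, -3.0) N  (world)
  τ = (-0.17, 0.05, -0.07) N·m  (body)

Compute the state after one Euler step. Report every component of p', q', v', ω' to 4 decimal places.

ω×(Iω) gyroscopic = (-0.0072, 0.0264, 0.0044)
(τ − ω×Iω)/I = (-1.1629, 0.1311, -0.6200)
new body rate ω' = (1.0419, 0.1066, 1.1690)
Hamilton product q⊗(0,ω) = (-0.5464213, -1.3783127, -0.6655879, -0.1366419)
updated quaternion q' = (-0.6697, 0.4862, -0.5609, 0.0196)
new position p' = (1.0700, 1.2750, 0.6550)
new velocity v' = (1.4567, -0.5033, 1.0500)

p' = (1.0700, 1.2750, 0.6550)
q' = (-0.6697, 0.4862, -0.5609, 0.0196)
v' = (1.4567, -0.5033, 1.0500)
ω' = (1.0419, 0.1066, 1.1690)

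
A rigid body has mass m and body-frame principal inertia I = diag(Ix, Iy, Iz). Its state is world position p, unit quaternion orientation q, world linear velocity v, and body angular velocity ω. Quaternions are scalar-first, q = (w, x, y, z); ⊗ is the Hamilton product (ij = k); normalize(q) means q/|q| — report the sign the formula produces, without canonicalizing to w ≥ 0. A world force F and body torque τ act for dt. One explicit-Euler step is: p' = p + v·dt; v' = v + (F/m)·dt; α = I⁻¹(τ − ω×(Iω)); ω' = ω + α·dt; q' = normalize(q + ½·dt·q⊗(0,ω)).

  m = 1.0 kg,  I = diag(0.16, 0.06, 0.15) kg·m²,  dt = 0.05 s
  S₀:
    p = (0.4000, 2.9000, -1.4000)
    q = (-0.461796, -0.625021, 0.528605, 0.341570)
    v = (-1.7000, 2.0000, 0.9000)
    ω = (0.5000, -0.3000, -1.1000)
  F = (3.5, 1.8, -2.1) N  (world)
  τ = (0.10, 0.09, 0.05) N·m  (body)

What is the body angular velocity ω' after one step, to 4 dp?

(τ − ω×Iω)/I = (0.4394, 1.5917, 0.2333)
ω + α·dt = (0.5220, -0.2204, -1.0883)

ω' = (0.5220, -0.2204, -1.0883)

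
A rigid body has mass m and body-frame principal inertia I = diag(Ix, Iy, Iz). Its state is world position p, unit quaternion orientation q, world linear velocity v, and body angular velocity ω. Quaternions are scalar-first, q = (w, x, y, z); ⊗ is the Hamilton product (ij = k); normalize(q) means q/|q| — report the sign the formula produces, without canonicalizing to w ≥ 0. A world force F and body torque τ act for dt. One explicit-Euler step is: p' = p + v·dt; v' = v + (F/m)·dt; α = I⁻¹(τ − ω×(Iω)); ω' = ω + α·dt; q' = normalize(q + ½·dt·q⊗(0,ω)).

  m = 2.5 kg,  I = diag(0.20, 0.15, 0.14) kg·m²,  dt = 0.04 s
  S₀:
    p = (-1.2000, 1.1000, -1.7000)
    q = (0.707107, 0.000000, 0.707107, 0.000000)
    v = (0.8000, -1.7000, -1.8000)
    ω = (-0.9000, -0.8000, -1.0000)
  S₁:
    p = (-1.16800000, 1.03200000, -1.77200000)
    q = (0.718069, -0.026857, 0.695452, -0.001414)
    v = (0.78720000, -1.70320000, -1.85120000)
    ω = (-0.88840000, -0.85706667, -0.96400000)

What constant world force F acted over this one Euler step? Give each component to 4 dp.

F = (-0.8000, -0.2000, -3.2000)

Δv = v₁−v₀ = (-0.01280000, -0.00320000, -0.05120000)
m·(v₁−v₀)/dt = (-0.8000, -0.2000, -3.2000)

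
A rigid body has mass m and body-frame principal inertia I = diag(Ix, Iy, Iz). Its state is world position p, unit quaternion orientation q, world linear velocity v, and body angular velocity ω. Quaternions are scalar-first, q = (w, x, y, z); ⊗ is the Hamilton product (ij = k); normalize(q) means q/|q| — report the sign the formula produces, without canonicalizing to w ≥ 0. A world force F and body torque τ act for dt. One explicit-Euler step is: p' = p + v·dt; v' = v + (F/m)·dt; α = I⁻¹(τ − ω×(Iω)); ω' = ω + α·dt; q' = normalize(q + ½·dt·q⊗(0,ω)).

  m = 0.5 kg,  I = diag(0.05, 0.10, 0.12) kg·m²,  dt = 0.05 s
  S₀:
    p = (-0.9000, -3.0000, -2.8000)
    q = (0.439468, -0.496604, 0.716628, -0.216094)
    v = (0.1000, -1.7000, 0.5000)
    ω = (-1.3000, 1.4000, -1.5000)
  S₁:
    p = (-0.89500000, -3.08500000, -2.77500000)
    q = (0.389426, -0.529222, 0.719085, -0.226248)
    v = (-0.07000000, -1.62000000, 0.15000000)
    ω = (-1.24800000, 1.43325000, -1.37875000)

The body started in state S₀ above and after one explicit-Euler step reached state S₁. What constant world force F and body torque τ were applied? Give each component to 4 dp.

F = (-1.7000, 0.8000, -3.5000)
τ = (0.0100, -0.0700, 0.2000)

velocity change Δv = (-0.17000000, 0.08000000, -0.35000000)
F = m·Δv/dt = (-1.7000, 0.8000, -3.5000)
ω₁ − ω₀ = (0.05200000, 0.03325000, 0.12125000)
precession coupling = (-0.0420, -0.1365, -0.0910)
I·α + gyro = (0.0100, -0.0700, 0.2000)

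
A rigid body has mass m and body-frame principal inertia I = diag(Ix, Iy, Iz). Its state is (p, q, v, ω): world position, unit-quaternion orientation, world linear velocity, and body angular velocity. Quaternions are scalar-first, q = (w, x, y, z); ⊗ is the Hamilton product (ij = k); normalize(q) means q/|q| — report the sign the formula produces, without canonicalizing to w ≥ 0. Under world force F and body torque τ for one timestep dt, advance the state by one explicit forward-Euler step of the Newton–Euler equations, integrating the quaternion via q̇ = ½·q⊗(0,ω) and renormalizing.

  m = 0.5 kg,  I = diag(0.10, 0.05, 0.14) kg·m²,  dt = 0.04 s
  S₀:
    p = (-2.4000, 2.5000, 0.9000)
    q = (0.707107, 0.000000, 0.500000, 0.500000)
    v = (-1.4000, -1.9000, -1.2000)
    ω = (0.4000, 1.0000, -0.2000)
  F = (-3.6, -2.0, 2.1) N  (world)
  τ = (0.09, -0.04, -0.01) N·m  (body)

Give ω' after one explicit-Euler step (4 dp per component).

ω×(Iω) gyroscopic = (-0.0180, 0.0032, -0.0200)
(τ − ω×Iω)/I = (1.0800, -0.8640, 0.0714)
ω + α·dt = (0.4432, 0.9654, -0.1971)

ω' = (0.4432, 0.9654, -0.1971)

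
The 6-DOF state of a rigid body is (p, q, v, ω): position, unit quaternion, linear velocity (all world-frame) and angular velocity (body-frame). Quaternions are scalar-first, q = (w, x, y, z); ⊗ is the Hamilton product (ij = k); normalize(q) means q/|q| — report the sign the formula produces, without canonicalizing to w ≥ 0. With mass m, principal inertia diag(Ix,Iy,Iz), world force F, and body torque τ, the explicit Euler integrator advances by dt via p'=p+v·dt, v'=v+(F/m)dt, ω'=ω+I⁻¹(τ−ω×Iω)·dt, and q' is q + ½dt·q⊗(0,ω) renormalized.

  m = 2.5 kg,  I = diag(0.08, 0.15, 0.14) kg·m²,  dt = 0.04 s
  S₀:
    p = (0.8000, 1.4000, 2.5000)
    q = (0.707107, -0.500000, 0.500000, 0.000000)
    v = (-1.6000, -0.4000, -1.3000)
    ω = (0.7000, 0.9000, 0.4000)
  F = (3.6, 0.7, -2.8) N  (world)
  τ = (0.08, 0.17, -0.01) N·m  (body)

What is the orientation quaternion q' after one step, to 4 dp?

q' = (0.7049, -0.4860, 0.5166, -0.0103)

q⊗(0,ω) = (-0.1000000, 0.6949749, 0.8363963, -0.5171572)
updated quaternion q' = (0.7049, -0.4860, 0.5166, -0.0103)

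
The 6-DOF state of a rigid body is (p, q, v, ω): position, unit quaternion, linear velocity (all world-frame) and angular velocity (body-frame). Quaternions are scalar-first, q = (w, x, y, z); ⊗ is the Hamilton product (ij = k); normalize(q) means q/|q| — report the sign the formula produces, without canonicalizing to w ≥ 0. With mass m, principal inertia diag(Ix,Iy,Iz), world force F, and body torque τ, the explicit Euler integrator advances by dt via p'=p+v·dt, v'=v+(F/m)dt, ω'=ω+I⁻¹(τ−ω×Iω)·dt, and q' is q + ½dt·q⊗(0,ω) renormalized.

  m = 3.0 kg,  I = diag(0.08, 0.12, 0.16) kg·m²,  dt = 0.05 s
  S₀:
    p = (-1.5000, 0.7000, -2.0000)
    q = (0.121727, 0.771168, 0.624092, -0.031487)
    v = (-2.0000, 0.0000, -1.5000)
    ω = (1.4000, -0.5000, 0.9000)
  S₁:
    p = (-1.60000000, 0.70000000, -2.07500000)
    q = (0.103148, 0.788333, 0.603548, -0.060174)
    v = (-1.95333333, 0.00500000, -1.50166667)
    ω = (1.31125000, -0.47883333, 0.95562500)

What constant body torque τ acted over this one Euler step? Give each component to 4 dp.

rate change Δω = (-0.08875000, 0.02116667, 0.05562500)
τ = I·(Δω/dt) + ω₀×(Iω₀) = (-0.1600, -0.0500, 0.1500)

τ = (-0.1600, -0.0500, 0.1500)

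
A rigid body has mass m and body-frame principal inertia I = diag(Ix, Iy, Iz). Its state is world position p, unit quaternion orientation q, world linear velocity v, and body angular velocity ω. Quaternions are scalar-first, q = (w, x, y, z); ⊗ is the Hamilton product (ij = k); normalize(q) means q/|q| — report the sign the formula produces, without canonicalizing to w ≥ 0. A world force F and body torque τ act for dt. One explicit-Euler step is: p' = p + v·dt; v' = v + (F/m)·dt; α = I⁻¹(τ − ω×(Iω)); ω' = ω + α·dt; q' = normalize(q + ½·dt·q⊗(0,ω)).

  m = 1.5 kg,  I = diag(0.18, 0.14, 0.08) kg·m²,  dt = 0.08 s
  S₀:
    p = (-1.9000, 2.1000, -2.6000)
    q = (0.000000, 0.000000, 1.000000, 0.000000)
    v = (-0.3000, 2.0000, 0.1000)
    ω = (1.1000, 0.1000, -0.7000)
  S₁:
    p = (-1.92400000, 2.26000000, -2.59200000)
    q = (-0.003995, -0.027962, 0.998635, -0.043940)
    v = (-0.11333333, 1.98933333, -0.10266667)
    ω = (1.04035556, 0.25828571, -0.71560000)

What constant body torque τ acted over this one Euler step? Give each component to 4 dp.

Δω = ω₁−ω₀ = (-0.05964444, 0.15828571, -0.01560000)
ω₀×(Iω₀) = (0.0042, -0.0770, -0.0044)
applied torque τ = (-0.1300, 0.2000, -0.0200)

τ = (-0.1300, 0.2000, -0.0200)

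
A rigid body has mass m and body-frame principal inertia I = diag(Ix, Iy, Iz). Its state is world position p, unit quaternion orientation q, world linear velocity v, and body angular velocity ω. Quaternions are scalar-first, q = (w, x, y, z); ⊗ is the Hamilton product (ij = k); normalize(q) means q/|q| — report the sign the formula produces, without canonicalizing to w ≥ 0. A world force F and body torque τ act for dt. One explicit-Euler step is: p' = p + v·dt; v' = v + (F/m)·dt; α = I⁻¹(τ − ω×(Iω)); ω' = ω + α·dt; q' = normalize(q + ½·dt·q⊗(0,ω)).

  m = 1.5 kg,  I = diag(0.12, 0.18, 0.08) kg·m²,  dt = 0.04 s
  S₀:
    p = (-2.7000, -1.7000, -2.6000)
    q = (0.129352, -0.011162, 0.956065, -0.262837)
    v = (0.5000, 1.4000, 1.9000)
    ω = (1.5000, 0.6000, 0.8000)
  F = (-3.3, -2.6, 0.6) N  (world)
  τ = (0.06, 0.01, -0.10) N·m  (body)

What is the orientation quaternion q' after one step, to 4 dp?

2q̇ = q⊗(0,ω) = (-0.3466264, 1.1165822, -0.3077147, -1.3373131)
q + ½dt·q⊗(0,ω), renormalized = (0.1223, 0.0112, 0.9493, -0.2894)

q' = (0.1223, 0.0112, 0.9493, -0.2894)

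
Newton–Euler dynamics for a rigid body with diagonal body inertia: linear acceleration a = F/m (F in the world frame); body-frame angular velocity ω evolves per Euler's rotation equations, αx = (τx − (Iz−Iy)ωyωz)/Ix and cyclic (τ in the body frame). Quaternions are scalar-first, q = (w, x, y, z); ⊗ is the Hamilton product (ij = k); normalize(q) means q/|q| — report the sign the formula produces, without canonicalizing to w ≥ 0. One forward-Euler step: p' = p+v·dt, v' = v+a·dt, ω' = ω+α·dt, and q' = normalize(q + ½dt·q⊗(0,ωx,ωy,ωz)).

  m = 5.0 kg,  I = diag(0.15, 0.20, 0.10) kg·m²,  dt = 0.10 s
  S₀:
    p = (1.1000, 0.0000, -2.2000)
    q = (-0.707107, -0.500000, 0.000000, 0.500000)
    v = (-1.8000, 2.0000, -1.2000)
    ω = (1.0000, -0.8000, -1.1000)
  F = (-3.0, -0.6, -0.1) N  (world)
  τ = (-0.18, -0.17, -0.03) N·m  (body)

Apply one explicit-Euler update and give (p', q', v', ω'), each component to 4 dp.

p' = (0.9200, 0.2000, -2.3200)
q' = (-0.6523, -0.5135, 0.0257, 0.5569)
v' = (-1.8600, 1.9880, -1.2020)
ω' = (0.9387, -0.8575, -1.0900)

precession coupling ω×(Iω) = (-0.0880, -0.0550, -0.0400)
(τ − ω×Iω)/I = (-0.6133, -0.5750, 0.1000)
ω + α·dt = (0.9387, -0.8575, -1.0900)
2q̇ = q⊗(0,ω) = (1.0500000, -0.3071070, 0.5156856, 1.1778177)
q' = normalize(q + ½dt·q⊗(0,ω)) = (-0.6523, -0.5135, 0.0257, 0.5569)
a = F/m = (-0.6000, -0.1200, -0.0200)
new position p' = (0.9200, 0.2000, -2.3200)
v' = v + a·dt = (-1.8600, 1.9880, -1.2020)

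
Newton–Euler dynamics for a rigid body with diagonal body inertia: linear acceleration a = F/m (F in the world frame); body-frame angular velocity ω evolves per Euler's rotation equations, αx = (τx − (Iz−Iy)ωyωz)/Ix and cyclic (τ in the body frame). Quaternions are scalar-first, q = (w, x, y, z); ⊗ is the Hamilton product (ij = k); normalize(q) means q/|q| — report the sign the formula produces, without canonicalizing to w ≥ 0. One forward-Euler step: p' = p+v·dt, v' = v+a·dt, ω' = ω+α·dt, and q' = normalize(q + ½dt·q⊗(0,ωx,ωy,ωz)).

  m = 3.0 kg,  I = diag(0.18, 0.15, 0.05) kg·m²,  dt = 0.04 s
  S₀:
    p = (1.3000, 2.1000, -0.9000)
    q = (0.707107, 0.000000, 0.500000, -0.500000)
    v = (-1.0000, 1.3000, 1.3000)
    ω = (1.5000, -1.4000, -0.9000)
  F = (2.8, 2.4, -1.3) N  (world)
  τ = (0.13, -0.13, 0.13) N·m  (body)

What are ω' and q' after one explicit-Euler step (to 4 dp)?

ω' = (1.5569, -1.3879, -0.8464)
q' = (0.7114, -0.0018, 0.4647, -0.5272)

gyro term ω×Iω = (-0.1260, -0.1755, 0.0630)
angular accel α = (1.4222, 0.3033, 1.3400)
new body rate ω' = (1.5569, -1.3879, -0.8464)
Hamilton product q⊗(0,ω) = (0.2500000, -0.0893395, -1.7399498, -1.3863963)
updated quaternion q' = (0.7114, -0.0018, 0.4647, -0.5272)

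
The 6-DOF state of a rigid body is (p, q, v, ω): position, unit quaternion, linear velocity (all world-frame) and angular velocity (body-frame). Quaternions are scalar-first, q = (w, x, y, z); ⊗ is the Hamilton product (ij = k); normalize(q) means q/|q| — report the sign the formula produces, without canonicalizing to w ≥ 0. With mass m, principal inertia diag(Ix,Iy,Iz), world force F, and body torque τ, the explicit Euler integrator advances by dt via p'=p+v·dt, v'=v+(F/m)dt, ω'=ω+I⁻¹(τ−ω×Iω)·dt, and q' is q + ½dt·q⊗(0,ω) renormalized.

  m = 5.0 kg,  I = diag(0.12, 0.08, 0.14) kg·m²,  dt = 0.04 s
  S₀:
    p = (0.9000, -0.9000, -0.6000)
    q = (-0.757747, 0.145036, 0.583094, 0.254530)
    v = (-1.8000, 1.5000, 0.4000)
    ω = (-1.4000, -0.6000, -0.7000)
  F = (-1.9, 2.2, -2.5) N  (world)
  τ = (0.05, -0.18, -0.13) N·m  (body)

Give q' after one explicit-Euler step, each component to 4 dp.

q' = (-0.7427, 0.1611, 0.5868, 0.2796)

Hamilton product q⊗(0,ω) = (0.7310778, 0.8053980, 0.1998314, 1.2597329)
updated quaternion q' = (-0.7427, 0.1611, 0.5868, 0.2796)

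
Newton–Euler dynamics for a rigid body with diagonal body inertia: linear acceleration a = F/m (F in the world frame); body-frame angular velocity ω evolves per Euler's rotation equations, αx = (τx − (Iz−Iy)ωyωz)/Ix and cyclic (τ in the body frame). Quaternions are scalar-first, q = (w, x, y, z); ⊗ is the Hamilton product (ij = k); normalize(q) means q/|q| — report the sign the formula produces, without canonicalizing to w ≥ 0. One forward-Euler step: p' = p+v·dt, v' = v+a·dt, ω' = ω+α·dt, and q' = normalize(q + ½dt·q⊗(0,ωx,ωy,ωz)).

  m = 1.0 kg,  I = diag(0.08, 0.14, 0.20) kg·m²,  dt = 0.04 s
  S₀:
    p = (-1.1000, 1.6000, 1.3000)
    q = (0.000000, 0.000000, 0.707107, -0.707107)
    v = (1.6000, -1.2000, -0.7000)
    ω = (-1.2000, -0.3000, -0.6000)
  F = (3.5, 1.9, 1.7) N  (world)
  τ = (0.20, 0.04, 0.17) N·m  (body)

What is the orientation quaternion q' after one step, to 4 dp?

q' = (-0.0042, -0.0127, 0.7238, -0.6899)

q⊗(0,ω) = (-0.2121321, -0.6363963, 0.8485284, 0.8485284)
q' = normalize(q + ½dt·q⊗(0,ω)) = (-0.0042, -0.0127, 0.7238, -0.6899)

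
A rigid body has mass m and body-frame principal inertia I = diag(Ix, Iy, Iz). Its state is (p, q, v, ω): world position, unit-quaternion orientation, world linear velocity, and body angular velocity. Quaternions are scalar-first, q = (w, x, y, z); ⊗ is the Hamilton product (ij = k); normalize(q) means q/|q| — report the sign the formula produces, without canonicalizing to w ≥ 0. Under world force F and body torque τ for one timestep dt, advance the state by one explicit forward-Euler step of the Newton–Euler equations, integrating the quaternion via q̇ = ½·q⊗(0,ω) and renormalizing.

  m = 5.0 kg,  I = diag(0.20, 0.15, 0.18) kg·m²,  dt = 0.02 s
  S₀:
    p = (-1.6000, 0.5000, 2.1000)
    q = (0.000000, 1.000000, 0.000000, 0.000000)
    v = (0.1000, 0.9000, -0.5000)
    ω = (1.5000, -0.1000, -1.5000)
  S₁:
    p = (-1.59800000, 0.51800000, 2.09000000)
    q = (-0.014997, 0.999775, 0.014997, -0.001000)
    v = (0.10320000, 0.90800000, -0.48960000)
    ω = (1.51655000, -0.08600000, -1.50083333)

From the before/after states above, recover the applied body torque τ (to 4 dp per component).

τ = (0.1700, 0.0600, 0.0000)

Δω = ω₁−ω₀ = (0.01655000, 0.01400000, -0.00083333)
precession coupling = (0.0045, -0.0450, 0.0075)
I·α + gyro = (0.1700, 0.0600, 0.0000)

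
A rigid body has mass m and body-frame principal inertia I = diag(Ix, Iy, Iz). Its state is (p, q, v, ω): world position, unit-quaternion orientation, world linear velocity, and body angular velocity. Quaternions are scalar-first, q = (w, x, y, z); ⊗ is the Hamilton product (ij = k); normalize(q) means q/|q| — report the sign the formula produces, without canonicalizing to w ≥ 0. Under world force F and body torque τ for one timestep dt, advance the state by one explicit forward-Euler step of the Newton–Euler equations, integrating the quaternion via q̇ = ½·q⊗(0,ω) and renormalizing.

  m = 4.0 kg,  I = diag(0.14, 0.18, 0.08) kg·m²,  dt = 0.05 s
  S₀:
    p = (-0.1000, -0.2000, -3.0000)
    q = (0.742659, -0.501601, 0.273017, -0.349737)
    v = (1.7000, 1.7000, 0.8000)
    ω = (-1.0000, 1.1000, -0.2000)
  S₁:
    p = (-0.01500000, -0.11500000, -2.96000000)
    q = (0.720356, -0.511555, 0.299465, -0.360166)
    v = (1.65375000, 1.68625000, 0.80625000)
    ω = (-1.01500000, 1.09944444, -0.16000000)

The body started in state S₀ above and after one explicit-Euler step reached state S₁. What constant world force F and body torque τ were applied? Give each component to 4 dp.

F = (-3.7000, -1.1000, 0.5000)
τ = (-0.0200, 0.0100, 0.0200)

rate change Δω = (-0.01500000, -0.00055556, 0.04000000)
precession coupling = (0.0220, 0.0120, -0.0440)
applied torque τ = (-0.0200, 0.0100, 0.0200)
velocity change Δv = (-0.04625000, -0.01375000, 0.00625000)
applied force F = (-3.7000, -1.1000, 0.5000)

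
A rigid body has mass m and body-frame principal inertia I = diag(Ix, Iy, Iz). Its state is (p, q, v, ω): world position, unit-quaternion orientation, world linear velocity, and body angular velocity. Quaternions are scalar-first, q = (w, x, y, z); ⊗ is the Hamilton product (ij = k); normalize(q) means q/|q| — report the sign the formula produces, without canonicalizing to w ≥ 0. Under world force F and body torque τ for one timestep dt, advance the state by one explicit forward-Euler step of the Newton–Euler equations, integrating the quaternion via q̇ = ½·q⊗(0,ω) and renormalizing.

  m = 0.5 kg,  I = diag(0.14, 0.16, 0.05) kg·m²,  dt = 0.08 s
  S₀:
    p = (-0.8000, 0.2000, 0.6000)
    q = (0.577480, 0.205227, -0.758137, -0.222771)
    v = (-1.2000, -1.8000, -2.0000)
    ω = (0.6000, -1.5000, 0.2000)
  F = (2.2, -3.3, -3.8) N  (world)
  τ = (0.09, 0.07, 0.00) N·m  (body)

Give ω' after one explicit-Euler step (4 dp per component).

(τ − ω×Iω)/I = (0.4071, 0.3700, 0.3600)
new body rate ω' = (0.6326, -1.4704, 0.2288)

ω' = (0.6326, -1.4704, 0.2288)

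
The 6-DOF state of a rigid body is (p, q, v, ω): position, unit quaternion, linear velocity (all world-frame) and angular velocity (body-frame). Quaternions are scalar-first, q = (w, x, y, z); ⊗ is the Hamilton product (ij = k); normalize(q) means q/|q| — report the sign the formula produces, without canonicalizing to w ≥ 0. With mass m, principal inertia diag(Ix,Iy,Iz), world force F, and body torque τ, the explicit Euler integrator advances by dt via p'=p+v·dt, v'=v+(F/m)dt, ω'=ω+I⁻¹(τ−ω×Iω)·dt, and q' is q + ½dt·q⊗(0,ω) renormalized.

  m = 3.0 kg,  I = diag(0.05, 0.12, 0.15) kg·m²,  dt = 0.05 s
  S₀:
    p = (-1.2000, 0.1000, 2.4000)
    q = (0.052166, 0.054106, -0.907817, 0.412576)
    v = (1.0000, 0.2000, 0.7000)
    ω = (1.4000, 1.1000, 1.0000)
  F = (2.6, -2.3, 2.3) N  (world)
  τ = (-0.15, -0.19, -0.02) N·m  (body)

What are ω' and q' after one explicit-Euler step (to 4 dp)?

precession coupling ω×(Iω) = (0.0330, -0.1400, 0.1078)
(τ − ω×Iω)/I = (-3.6600, -0.4167, -0.8520)
ω' = ω + α·dt = (1.2170, 1.0792, 0.9574)
Hamilton product q⊗(0,ω) = (0.5102743, -1.2886182, 0.5808830, 1.3826264)
updated quaternion q' = (0.0648, 0.0219, -0.8921, 0.4466)

ω' = (1.2170, 1.0792, 0.9574)
q' = (0.0648, 0.0219, -0.8921, 0.4466)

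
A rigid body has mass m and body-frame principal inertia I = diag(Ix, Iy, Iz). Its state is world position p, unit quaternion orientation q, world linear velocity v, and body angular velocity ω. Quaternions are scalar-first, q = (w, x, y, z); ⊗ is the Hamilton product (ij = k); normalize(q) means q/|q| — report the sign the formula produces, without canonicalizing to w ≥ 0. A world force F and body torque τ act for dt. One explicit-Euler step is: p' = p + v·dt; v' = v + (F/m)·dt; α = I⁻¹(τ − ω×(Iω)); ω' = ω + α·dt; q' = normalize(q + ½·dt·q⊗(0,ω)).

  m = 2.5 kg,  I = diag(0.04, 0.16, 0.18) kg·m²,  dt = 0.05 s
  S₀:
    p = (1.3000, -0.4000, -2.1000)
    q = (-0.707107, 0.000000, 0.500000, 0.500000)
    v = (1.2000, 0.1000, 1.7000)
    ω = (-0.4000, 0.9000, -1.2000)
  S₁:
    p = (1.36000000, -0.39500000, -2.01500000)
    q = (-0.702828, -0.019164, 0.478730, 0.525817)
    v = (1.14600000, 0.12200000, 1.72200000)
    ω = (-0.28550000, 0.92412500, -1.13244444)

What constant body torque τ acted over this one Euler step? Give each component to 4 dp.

Δω = ω₁−ω₀ = (0.11450000, 0.02412500, 0.06755556)
applied torque τ = (0.0700, 0.0100, 0.2000)

τ = (0.0700, 0.0100, 0.2000)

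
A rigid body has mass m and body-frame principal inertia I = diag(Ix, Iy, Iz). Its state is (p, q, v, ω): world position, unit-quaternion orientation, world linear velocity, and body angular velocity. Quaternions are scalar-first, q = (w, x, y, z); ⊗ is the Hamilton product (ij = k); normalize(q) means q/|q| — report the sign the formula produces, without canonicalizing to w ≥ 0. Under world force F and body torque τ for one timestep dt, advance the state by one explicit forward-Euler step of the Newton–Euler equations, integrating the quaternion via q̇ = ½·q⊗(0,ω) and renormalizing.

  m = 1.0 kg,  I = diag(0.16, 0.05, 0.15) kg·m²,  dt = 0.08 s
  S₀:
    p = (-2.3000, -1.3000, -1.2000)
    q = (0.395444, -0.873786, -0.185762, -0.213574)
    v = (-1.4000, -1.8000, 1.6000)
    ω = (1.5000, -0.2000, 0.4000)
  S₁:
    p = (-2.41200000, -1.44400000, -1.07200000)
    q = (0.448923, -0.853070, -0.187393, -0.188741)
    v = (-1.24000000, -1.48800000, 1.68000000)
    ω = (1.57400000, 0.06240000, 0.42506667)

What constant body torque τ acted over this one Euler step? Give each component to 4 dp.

Δω = ω₁−ω₀ = (0.07400000, 0.26240000, 0.02506667)
gyro term ω₀×Iω₀ = (-0.0080, 0.0060, 0.0330)
applied torque τ = (0.1400, 0.1700, 0.0800)

τ = (0.1400, 0.1700, 0.0800)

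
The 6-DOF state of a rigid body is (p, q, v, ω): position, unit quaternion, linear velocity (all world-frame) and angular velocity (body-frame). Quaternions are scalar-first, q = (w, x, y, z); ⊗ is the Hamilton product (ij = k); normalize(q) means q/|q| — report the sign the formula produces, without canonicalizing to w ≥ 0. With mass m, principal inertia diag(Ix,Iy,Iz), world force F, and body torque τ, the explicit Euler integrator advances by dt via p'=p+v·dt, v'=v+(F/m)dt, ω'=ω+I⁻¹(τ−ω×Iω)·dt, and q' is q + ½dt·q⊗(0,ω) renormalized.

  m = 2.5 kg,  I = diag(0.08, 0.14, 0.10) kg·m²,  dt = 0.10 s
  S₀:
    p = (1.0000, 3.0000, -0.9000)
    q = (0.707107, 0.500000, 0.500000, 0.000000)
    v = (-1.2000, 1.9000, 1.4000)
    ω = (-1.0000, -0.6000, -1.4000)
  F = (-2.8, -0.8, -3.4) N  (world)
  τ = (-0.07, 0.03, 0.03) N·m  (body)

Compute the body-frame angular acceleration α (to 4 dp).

precession coupling ω×(Iω) = (-0.0336, -0.0280, 0.0360)
α = I⁻¹(τ − ω×Iω) = (-0.4550, 0.4143, -0.0600)

α = (-0.4550, 0.4143, -0.0600)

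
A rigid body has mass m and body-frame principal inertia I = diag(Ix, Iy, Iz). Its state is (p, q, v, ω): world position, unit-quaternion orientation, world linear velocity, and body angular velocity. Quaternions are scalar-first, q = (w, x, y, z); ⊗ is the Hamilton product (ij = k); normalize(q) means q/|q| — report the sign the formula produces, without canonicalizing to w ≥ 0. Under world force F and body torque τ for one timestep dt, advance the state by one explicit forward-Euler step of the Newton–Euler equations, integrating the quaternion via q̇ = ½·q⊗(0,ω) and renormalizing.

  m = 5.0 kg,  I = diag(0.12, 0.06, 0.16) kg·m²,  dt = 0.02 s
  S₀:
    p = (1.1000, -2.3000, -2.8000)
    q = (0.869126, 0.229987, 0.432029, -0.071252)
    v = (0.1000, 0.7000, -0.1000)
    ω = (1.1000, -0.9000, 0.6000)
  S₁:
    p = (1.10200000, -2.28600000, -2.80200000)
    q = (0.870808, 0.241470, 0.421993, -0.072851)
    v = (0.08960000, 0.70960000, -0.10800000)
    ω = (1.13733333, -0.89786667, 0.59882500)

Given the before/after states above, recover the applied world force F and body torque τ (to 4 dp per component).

F = (-2.6000, 2.4000, -2.0000)
τ = (0.1700, -0.0200, 0.0500)

v₁ − v₀ = (-0.01040000, 0.00960000, -0.00800000)
F = m·Δv/dt = (-2.6000, 2.4000, -2.0000)
Δω = ω₁−ω₀ = (0.03733333, 0.00213333, -0.00117500)
ω₀×(Iω₀) = (-0.0540, -0.0264, 0.0594)
applied torque τ = (0.1700, -0.0200, 0.0500)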